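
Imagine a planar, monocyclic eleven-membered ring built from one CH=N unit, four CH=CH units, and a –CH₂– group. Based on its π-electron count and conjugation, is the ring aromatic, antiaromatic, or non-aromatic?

Non-aromatic

At the CH2 position, the tetrahedral CH₂ carbon is sp³ and has no p orbital in the ring π system; the ring's p-orbital overlap is broken there.
A ring that is not fully conjugated cannot be aromatic or antiaromatic regardless of its π-electron count.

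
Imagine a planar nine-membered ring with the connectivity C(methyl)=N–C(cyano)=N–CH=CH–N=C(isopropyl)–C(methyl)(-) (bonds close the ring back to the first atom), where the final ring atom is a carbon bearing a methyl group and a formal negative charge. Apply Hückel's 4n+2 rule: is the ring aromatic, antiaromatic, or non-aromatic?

Aromatic

All ring atoms are sp² and supply a p orbital to the ring (the double-bond atoms are sp², each contributing one p electron; the doubly-bonded nitrogens are pyridine-type — their lone pairs lie in the ring plane, leaving one electron in the p orbital; the carbanion's lone pair occupies the p orbital); the conjugation is uninterrupted.
Counting π electrons: 4 × 2 = 8 from the double-bond units + 2 from the C(methyl)(-) atom = 10.
That gives a 4n+2 count (10, n = 2).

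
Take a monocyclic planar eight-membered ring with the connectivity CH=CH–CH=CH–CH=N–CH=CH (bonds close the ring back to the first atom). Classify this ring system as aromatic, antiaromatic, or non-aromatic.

The p orbitals form a continuous loop: every atom in a ring double bond is sp² and brings one electron to the p orbital; each =N– nitrogen is pyridine-type (lone pair in the sp² plane, one electron in the p orbital). The ring is fully conjugated.
π-electron count: 4 × 2 = 8 from the 4 double-bond units.
A 4n π count (8, n = 2) in a planar conjugated ring means antiaromatic.

Antiaromatic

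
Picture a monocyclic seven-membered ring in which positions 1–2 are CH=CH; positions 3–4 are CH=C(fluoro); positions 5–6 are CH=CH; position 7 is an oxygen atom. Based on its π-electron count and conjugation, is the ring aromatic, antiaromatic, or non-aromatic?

Antiaromatic

Every ring atom contributes a p orbital perpendicular to the ring (the double-bond atoms are sp², each contributing one p electron; the oxygen donates one lone pair from its p orbital), so the π system is cyclic and fully conjugated.
π-electron count: 3 × 2 = 6 from the double-bond units + 2 from the O atom = 8.
8 is a 4n count (n = 2), so the planar conjugated ring is antiaromatic.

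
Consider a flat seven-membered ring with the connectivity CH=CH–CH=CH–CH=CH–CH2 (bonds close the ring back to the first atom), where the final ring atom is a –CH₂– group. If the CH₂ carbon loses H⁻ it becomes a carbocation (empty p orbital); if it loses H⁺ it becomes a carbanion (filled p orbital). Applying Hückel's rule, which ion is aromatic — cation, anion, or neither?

The cation

In both ions every ring atom is sp² and contributes a p orbital, so both rings are fully conjugated.
Cation: 3 × 2 + 0 = 6 π electrons → 4(1)+2, aromatic.
Anion: 3 × 2 + 2 = 8 π electrons → 4(2), antiaromatic.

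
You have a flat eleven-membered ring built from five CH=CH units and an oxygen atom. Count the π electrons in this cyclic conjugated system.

12

Check conjugation: the double-bond atoms are sp², each contributing one p electron; the oxygen donates one lone pair from its p orbital — every position has a p orbital, so the cyclic π system is continuous.
Counting π electrons: 5 × 2 = 10 from the double-bond units + 2 from the O atom = 12.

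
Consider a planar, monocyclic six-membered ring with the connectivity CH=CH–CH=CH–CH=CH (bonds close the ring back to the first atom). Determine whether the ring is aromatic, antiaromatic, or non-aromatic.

Aromatic

Check conjugation: every atom in a ring double bond is sp² and brings one electron to the p orbital — every position has a p orbital, so the cyclic π system is continuous.
Tallying contributions gives 3 × 2 = 6 from the 3 double-bond units.
6 = 4(1) + 2, which satisfies Hückel's 4n+2 rule.
(This ring is benzene.)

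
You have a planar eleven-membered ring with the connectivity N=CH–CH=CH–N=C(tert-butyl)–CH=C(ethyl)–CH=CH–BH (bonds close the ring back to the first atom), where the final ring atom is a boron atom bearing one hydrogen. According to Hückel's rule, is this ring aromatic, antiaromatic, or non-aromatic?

All ring atoms are sp² and supply a p orbital to the ring (every atom in a ring double bond is sp² and brings one electron to the p orbital; each sp² =N– keeps its lone pair in-plane and puts one electron into the π system; the boron has an empty p orbital); the conjugation is uninterrupted.
π-electron count: 5 × 2 = 10 from the double-bond units + 0 from the BH atom = 10.
Since 10 = 4·2 + 2, the ring meets the 4n+2 criterion.

Aromatic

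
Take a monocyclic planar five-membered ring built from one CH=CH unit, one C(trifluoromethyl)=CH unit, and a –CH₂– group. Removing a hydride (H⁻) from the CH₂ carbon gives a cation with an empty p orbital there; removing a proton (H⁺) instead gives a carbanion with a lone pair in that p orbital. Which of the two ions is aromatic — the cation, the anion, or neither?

The anion

Both ions have a continuous loop of p orbitals — each ring atom is sp².
Cation: 2 × 2 + 0 = 4 π electrons → 4(1), antiaromatic.
Anion: 2 × 2 + 2 = 6 π electrons → 4(1)+2, aromatic.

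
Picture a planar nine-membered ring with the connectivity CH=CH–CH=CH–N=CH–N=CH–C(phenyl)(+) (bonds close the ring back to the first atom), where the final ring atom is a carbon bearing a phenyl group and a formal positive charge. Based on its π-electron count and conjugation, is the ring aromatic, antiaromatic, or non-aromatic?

All ring atoms are sp² and supply a p orbital to the ring (every atom in a ring double bond is sp² and brings one electron to the p orbital; the doubly-bonded nitrogens are pyridine-type — their lone pairs lie in the ring plane, leaving one electron in the p orbital; the carbocation has an empty p orbital); the conjugation is uninterrupted.
Adding the contributions, 4 × 2 = 8 from the double-bond units + 0 from the C(phenyl)(+) atom = 8.
With 8 = 4·2 π electrons, Hückel's rule classifies the planar ring as antiaromatic.

Antiaromatic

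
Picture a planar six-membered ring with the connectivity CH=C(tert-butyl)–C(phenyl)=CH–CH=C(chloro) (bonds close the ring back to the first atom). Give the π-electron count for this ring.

6

Every ring atom contributes a p orbital perpendicular to the ring (the double-bond atoms are sp², each contributing one p electron), so the π system is cyclic and fully conjugated.
Adding the contributions, 3 × 2 = 6 from the 3 double-bond units.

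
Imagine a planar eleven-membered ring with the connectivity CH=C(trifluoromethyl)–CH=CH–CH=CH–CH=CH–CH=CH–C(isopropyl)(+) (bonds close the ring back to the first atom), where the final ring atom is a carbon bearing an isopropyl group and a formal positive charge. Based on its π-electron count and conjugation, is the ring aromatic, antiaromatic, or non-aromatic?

Aromatic

Every ring atom contributes a p orbital perpendicular to the ring (the double-bond atoms are sp², each contributing one p electron; the carbocation has an empty p orbital), so the π system is cyclic and fully conjugated.
Tallying contributions gives 5 × 2 = 10 from the double-bond units + 0 from the C(isopropyl)(+) atom = 10.
Since 10 = 4·2 + 2, the ring meets the 4n+2 criterion.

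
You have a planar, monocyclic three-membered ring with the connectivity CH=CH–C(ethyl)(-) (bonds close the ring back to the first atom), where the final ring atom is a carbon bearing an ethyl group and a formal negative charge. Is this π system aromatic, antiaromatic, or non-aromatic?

Antiaromatic

Every ring atom contributes a p orbital perpendicular to the ring (every atom in a ring double bond is sp² and brings one electron to the p orbital; the carbanion's lone pair occupies the p orbital), so the π system is cyclic and fully conjugated.
π-electron count: 1 × 2 = 2 from the double-bond unit + 2 from the C(ethyl)(-) atom = 4.
A 4n π count (4, n = 1) in a planar conjugated ring means antiaromatic.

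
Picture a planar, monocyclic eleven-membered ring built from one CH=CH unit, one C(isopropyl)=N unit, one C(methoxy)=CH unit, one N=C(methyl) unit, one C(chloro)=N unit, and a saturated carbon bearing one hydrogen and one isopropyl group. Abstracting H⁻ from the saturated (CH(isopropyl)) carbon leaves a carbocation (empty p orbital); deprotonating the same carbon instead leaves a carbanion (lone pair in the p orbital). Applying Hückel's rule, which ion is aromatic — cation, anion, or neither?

In both ions every ring atom is sp² and contributes a p orbital, so both rings are fully conjugated.
Cation: 5 × 2 + 0 = 10 π electrons → 4(2)+2, aromatic.
Anion: 5 × 2 + 2 = 12 π electrons → 4(3), antiaromatic.

The cation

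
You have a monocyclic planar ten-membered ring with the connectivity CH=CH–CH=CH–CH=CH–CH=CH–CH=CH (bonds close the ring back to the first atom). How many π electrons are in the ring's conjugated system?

Every ring atom contributes a p orbital perpendicular to the ring (the double-bond atoms are sp², each contributing one p electron), so the π system is cyclic and fully conjugated.
Tallying contributions gives 5 × 2 = 10 from the 5 double-bond units.

10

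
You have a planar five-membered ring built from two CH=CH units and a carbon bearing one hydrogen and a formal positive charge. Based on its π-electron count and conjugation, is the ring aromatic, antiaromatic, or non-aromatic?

Every ring atom contributes a p orbital perpendicular to the ring (every atom in a ring double bond is sp² and brings one electron to the p orbital; the carbocation has an empty p orbital), so the π system is cyclic and fully conjugated.
π-electron count: 2 × 2 = 4 from the double-bond units + 0 from the CH(+) atom = 4.
4 is a 4n count (n = 1), so the planar conjugated ring is antiaromatic.
(This ring is the cyclopentadienyl cation.)

Antiaromatic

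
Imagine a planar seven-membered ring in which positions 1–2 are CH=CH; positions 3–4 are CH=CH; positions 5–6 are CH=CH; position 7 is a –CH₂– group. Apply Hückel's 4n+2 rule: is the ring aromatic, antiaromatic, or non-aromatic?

The CH2 position has four σ bonds — the tetrahedral CH₂ carbon is sp³ and has no p orbital in the ring π system — so the cyclic conjugation is interrupted.
Broken conjugation rules out both aromaticity and antiaromaticity.

Non-aromatic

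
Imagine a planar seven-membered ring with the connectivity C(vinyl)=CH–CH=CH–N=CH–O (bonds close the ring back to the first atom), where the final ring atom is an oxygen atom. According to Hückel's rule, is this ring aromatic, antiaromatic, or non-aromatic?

Antiaromatic

The p orbitals form a continuous loop: the double-bond atoms are sp², each contributing one p electron; each sp² =N– keeps its lone pair in-plane and puts one electron into the π system; the oxygen donates one lone pair from its p orbital. The ring is fully conjugated.
Counting π electrons: 3 × 2 = 6 from the double-bond units + 2 from the O atom = 8.
8 = 4(2); a planar, fully conjugated 4n system is antiaromatic.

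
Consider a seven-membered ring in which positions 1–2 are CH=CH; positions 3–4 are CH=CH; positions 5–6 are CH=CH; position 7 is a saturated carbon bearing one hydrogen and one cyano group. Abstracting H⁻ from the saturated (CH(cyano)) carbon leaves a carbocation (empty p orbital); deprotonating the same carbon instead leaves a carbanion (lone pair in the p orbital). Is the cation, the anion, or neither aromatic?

The cation

In either ion the ring is fully conjugated: every atom, including the new sp² carbon, supplies a p orbital.
Cation: 3 × 2 + 0 = 6 π electrons → 4(1)+2, aromatic.
Anion: 3 × 2 + 2 = 8 π electrons → 4(2), antiaromatic.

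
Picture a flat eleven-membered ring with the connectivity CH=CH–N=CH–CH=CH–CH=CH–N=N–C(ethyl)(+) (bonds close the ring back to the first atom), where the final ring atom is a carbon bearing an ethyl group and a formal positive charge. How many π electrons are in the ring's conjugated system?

Check conjugation: the double-bond atoms are sp², each contributing one p electron; each =N– nitrogen is pyridine-type (lone pair in the sp² plane, one electron in the p orbital); the carbocation has an empty p orbital — every position has a p orbital, so the cyclic π system is continuous.
Counting π electrons: 5 × 2 = 10 from the double-bond units + 0 from the C(ethyl)(+) atom = 10.

10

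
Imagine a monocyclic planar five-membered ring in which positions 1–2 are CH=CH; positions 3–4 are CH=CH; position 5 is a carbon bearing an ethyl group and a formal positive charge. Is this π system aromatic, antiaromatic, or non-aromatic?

The p orbitals form a continuous loop: the double-bond atoms are sp², each contributing one p electron; the carbocation has an empty p orbital. The ring is fully conjugated.
Counting π electrons: 2 × 2 = 4 from the double-bond units + 0 from the C(ethyl)(+) atom = 4.
4 = 4(1); a planar, fully conjugated 4n system is antiaromatic.

Antiaromatic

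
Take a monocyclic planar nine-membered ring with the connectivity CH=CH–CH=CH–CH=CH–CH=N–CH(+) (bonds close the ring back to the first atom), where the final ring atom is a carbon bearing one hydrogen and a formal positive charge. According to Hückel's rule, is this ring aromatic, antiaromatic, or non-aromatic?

The p orbitals form a continuous loop: every atom in a ring double bond is sp² and brings one electron to the p orbital; each =N– nitrogen is pyridine-type (lone pair in the sp² plane, one electron in the p orbital); the carbocation has an empty p orbital. The ring is fully conjugated.
Tallying contributions gives 4 × 2 = 8 from the double-bond units + 0 from the CH(+) atom = 8.
8 is a 4n count (n = 2), so the planar conjugated ring is antiaromatic.

Antiaromatic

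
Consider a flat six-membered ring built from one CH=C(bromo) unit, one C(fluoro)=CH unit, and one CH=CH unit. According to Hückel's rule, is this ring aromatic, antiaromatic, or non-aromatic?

Aromatic

Check conjugation: each doubly-bonded ring atom is sp² with one p-orbital electron — every position has a p orbital, so the cyclic π system is continuous.
π-electron count: 3 × 2 = 6 from the 3 double-bond units.
Since 6 = 4·1 + 2, the ring meets the 4n+2 criterion.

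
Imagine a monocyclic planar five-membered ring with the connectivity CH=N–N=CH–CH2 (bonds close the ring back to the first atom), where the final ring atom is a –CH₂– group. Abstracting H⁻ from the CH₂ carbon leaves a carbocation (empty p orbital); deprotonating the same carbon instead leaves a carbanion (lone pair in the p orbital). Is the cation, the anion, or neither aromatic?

The anion

Both ions have a continuous loop of p orbitals — each ring atom is sp².
Cation: 2 × 2 + 0 = 4 π electrons → 4(1), antiaromatic.
Anion: 2 × 2 + 2 = 6 π electrons → 4(1)+2, aromatic.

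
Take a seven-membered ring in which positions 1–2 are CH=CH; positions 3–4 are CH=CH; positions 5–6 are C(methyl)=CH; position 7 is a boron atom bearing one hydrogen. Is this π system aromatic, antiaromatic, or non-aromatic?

Every ring atom contributes a p orbital perpendicular to the ring (the double-bond atoms are sp², each contributing one p electron; the boron has an empty p orbital), so the π system is cyclic and fully conjugated.
Adding the contributions, 3 × 2 = 6 from the double-bond units + 0 from the BH atom = 6.
Since 6 = 4·1 + 2, the ring meets the 4n+2 criterion.

Aromatic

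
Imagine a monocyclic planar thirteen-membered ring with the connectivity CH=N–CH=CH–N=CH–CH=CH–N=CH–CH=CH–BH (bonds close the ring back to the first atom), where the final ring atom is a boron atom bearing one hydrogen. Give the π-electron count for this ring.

The p orbitals form a continuous loop: the double-bond atoms are sp², each contributing one p electron; each sp² =N– keeps its lone pair in-plane and puts one electron into the π system; the boron has an empty p orbital. The ring is fully conjugated.
Adding the contributions, 6 × 2 = 12 from the double-bond units + 0 from the BH atom = 12.

12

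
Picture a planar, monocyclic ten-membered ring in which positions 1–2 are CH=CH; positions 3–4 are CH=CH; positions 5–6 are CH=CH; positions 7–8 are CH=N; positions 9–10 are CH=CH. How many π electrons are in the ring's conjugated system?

All ring atoms are sp² and supply a p orbital to the ring (each doubly-bonded ring atom is sp² with one p-orbital electron; the doubly-bonded nitrogens are pyridine-type — their lone pairs lie in the ring plane, leaving one electron in the p orbital); the conjugation is uninterrupted.
Adding the contributions, 5 × 2 = 10 from the 5 double-bond units.

10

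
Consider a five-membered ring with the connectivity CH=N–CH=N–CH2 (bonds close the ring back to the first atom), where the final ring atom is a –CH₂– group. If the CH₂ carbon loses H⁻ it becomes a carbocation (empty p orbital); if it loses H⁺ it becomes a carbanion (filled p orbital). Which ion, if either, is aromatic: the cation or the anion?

In either ion the ring is fully conjugated: every atom, including the new sp² carbon, supplies a p orbital.
Cation: 2 × 2 + 0 = 4 π electrons → 4(1), antiaromatic.
Anion: 2 × 2 + 2 = 6 π electrons → 4(1)+2, aromatic.

The anion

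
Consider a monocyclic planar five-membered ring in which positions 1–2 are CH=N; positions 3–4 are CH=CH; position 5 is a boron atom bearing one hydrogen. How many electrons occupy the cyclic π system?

4

The p orbitals form a continuous loop: each doubly-bonded ring atom is sp² with one p-orbital electron; each sp² =N– keeps its lone pair in-plane and puts one electron into the π system; the boron has an empty p orbital. The ring is fully conjugated.
Counting π electrons: 2 × 2 = 4 from the double-bond units + 0 from the BH atom = 4.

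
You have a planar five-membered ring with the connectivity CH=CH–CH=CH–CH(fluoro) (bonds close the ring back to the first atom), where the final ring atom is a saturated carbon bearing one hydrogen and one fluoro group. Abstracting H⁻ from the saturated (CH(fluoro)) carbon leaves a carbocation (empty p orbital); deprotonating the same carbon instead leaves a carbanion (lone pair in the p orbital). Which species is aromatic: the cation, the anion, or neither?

In both ions every ring atom is sp² and contributes a p orbital, so both rings are fully conjugated.
Cation: 2 × 2 + 0 = 4 π electrons → 4(1), antiaromatic.
Anion: 2 × 2 + 2 = 6 π electrons → 4(1)+2, aromatic.

The anion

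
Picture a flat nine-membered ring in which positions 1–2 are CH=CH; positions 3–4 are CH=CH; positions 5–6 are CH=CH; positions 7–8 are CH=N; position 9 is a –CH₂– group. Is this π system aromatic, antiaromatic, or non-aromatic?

The CH2 carbon is saturated: the tetrahedral CH₂ carbon is sp³ and has no p orbital in the ring π system. Conjugation is not continuous around the ring.
A ring that is not fully conjugated cannot be aromatic or antiaromatic regardless of its π-electron count.

Non-aromatic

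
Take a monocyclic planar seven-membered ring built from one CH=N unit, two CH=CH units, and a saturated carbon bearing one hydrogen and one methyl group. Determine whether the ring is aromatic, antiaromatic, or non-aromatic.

Non-aromatic

The CH(methyl) position has four σ bonds — that saturated carbon is sp³ and has no p orbital in the ring π system — so the cyclic conjugation is interrupted.
Without a continuous loop of overlapping p orbitals the Hückel electron count never comes into play.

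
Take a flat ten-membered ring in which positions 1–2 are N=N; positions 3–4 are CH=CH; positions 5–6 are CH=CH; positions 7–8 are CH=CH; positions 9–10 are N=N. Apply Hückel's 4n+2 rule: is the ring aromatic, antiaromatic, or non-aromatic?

The p orbitals form a continuous loop: each doubly-bonded ring atom is sp² with one p-orbital electron; each sp² =N– keeps its lone pair in-plane and puts one electron into the π system. The ring is fully conjugated.
Tallying contributions gives 5 × 2 = 10 from the 5 double-bond units.
That gives a 4n+2 count (10, n = 2).

Aromatic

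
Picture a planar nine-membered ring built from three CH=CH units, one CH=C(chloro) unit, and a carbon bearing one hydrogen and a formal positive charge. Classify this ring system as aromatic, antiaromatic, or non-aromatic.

Check conjugation: each doubly-bonded ring atom is sp² with one p-orbital electron; the carbocation has an empty p orbital — every position has a p orbital, so the cyclic π system is continuous.
Counting π electrons: 4 × 2 = 8 from the double-bond units + 0 from the CH(+) atom = 8.
8 is a 4n count (n = 2), so the planar conjugated ring is antiaromatic.

Antiaromatic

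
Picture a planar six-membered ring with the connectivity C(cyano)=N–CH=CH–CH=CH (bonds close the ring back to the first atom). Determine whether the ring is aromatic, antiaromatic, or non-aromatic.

The p orbitals form a continuous loop: each doubly-bonded ring atom is sp² with one p-orbital electron; each sp² =N– keeps its lone pair in-plane and puts one electron into the π system. The ring is fully conjugated.
Counting π electrons: 3 × 2 = 6 from the 3 double-bond units.
6 = 4(1) + 2, which satisfies Hückel's 4n+2 rule.

Aromatic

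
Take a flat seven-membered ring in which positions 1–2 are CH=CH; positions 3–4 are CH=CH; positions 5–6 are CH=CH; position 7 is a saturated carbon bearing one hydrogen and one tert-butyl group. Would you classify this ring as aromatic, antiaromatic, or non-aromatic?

Non-aromatic

Because that saturated carbon is sp³ and has no p orbital in the ring π system at the CH(tert-butyl) position, the π system cannot extend all the way around the ring.
A ring that is not fully conjugated cannot be aromatic or antiaromatic regardless of its π-electron count.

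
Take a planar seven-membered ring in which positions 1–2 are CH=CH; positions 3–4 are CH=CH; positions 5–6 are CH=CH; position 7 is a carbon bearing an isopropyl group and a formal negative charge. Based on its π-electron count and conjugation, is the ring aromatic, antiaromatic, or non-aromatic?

Antiaromatic

All ring atoms are sp² and supply a p orbital to the ring (the double-bond atoms are sp², each contributing one p electron; the carbanion's lone pair occupies the p orbital); the conjugation is uninterrupted.
π-electron count: 3 × 2 = 6 from the double-bond units + 2 from the C(isopropyl)(-) atom = 8.
8 = 4(2); a planar, fully conjugated 4n system is antiaromatic.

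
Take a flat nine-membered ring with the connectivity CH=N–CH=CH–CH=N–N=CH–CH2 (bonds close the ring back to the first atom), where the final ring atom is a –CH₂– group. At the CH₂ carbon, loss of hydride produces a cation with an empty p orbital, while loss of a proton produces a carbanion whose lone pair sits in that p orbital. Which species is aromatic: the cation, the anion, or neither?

The anion

Both ions have a continuous loop of p orbitals — each ring atom is sp².
Cation: 4 × 2 + 0 = 8 π electrons → 4(2), antiaromatic.
Anion: 4 × 2 + 2 = 10 π electrons → 4(2)+2, aromatic.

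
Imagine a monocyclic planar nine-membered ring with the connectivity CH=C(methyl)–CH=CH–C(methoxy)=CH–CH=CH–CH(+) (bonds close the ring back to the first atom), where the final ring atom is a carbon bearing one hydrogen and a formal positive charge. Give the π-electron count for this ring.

8

Check conjugation: the double-bond atoms are sp², each contributing one p electron; the carbocation has an empty p orbital — every position has a p orbital, so the cyclic π system is continuous.
Tallying contributions gives 4 × 2 = 8 from the double-bond units + 0 from the CH(+) atom = 8.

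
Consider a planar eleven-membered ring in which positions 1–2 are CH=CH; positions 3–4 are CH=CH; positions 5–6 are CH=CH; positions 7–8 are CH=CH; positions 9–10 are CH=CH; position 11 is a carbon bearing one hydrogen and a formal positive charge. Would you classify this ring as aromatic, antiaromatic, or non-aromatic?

Check conjugation: the double-bond atoms are sp², each contributing one p electron; the carbocation has an empty p orbital — every position has a p orbital, so the cyclic π system is continuous.
Adding the contributions, 5 × 2 = 10 from the double-bond units + 0 from the CH(+) atom = 10.
Since 10 = 4·2 + 2, the ring meets the 4n+2 criterion.

Aromatic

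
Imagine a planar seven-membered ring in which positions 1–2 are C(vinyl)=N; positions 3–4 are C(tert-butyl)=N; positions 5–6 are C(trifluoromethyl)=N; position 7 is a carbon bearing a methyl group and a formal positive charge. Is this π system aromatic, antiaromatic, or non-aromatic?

The p orbitals form a continuous loop: each doubly-bonded ring atom is sp² with one p-orbital electron; the doubly-bonded nitrogens are pyridine-type — their lone pairs lie in the ring plane, leaving one electron in the p orbital; the carbocation has an empty p orbital. The ring is fully conjugated.
Counting π electrons: 3 × 2 = 6 from the double-bond units + 0 from the C(methyl)(+) atom = 6.
With 6 π electrons (n = 1), the Hückel 4n+2 condition holds.

Aromatic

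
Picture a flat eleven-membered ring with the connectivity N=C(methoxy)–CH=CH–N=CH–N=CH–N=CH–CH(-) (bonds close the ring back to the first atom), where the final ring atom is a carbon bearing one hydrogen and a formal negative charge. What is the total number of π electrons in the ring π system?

12

All ring atoms are sp² and supply a p orbital to the ring (the double-bond atoms are sp², each contributing one p electron; each =N– nitrogen is pyridine-type (lone pair in the sp² plane, one electron in the p orbital); the carbanion's lone pair occupies the p orbital); the conjugation is uninterrupted.
Tallying contributions gives 5 × 2 = 10 from the double-bond units + 2 from the CH(-) atom = 12.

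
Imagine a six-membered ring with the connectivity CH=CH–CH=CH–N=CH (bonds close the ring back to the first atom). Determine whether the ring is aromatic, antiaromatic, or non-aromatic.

Every ring atom contributes a p orbital perpendicular to the ring (each doubly-bonded ring atom is sp² with one p-orbital electron; each sp² =N– keeps its lone pair in-plane and puts one electron into the π system), so the π system is cyclic and fully conjugated.
π-electron count: 3 × 2 = 6 from the 3 double-bond units.
Since 6 = 4·1 + 2, the ring meets the 4n+2 criterion.

Aromatic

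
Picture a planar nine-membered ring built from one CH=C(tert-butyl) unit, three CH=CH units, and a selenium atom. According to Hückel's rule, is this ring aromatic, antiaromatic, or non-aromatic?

Aromatic

Check conjugation: each doubly-bonded ring atom is sp² with one p-orbital electron; the selenium donates one lone pair from its p orbital — every position has a p orbital, so the cyclic π system is continuous.
π-electron count: 4 × 2 = 8 from the double-bond units + 2 from the Se atom = 10.
With 10 π electrons (n = 2), the Hückel 4n+2 condition holds.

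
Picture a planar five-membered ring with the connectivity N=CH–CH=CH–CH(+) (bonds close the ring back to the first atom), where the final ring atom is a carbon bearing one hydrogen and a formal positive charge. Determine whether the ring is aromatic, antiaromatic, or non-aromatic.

Antiaromatic

All ring atoms are sp² and supply a p orbital to the ring (the double-bond atoms are sp², each contributing one p electron; the doubly-bonded nitrogens are pyridine-type — their lone pairs lie in the ring plane, leaving one electron in the p orbital; the carbocation has an empty p orbital); the conjugation is uninterrupted.
Tallying contributions gives 2 × 2 = 4 from the double-bond units + 0 from the CH(+) atom = 4.
4 is a 4n count (n = 1), so the planar conjugated ring is antiaromatic.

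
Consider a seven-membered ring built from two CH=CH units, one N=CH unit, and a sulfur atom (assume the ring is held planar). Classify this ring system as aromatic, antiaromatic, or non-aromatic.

Antiaromatic

All ring atoms are sp² and supply a p orbital to the ring (the double-bond atoms are sp², each contributing one p electron; each =N– nitrogen is pyridine-type (lone pair in the sp² plane, one electron in the p orbital); the sulfur donates one lone pair from its p orbital); the conjugation is uninterrupted.
Counting π electrons: 3 × 2 = 6 from the double-bond units + 2 from the S atom = 8.
A 4n π count (8, n = 2) in a planar conjugated ring means antiaromatic.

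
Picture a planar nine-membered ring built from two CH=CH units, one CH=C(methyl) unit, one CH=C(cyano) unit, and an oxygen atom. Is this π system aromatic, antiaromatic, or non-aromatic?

All ring atoms are sp² and supply a p orbital to the ring (every atom in a ring double bond is sp² and brings one electron to the p orbital; the oxygen donates one lone pair from its p orbital); the conjugation is uninterrupted.
Tallying contributions gives 4 × 2 = 8 from the double-bond units + 2 from the O atom = 10.
10 = 4(2) + 2, which satisfies Hückel's 4n+2 rule.

Aromatic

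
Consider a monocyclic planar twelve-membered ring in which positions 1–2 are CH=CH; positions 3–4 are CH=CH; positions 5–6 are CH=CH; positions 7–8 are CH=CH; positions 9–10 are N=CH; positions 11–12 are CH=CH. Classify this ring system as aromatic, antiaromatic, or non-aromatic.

All ring atoms are sp² and supply a p orbital to the ring (each doubly-bonded ring atom is sp² with one p-orbital electron; each =N– nitrogen is pyridine-type (lone pair in the sp² plane, one electron in the p orbital)); the conjugation is uninterrupted.
Tallying contributions gives 6 × 2 = 12 from the 6 double-bond units.
12 is a 4n count (n = 3), so the planar conjugated ring is antiaromatic.

Antiaromatic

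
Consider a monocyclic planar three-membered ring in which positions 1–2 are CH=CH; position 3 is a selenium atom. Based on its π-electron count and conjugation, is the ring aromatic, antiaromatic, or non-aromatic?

Every ring atom contributes a p orbital perpendicular to the ring (each doubly-bonded ring atom is sp² with one p-orbital electron; the selenium donates one lone pair from its p orbital), so the π system is cyclic and fully conjugated.
Adding the contributions, 1 × 2 = 2 from the double-bond unit + 2 from the Se atom = 4.
4 = 4(1); a planar, fully conjugated 4n system is antiaromatic.

Antiaromatic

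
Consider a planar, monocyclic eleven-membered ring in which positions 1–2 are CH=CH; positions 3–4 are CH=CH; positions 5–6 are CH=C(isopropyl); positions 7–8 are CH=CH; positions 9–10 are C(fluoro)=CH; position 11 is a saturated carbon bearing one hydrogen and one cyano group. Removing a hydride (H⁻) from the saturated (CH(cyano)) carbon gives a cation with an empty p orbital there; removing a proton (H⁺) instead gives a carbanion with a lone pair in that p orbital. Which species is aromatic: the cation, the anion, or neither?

Both ions have a continuous loop of p orbitals — each ring atom is sp².
Cation: 5 × 2 + 0 = 10 π electrons → 4(2)+2, aromatic.
Anion: 5 × 2 + 2 = 12 π electrons → 4(3), antiaromatic.

The cation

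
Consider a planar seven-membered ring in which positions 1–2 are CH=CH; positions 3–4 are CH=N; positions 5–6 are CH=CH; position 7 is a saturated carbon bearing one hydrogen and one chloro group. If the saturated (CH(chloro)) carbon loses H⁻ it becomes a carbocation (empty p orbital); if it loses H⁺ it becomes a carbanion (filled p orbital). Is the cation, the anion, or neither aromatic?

Both ions have a continuous loop of p orbitals — each ring atom is sp².
Cation: 3 × 2 + 0 = 6 π electrons → 4(1)+2, aromatic.
Anion: 3 × 2 + 2 = 8 π electrons → 4(2), antiaromatic.

The cation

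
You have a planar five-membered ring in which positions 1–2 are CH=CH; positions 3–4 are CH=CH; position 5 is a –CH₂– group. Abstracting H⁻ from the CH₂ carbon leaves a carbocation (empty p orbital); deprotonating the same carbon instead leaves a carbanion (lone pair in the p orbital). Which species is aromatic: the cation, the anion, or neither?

The anion

Both ions have a continuous loop of p orbitals — each ring atom is sp².
Cation: 2 × 2 + 0 = 4 π electrons → 4(1), antiaromatic.
Anion: 2 × 2 + 2 = 6 π electrons → 4(1)+2, aromatic.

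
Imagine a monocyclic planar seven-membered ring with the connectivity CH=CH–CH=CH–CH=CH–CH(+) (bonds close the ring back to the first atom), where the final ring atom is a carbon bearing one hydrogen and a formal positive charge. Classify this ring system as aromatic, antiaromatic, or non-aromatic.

The p orbitals form a continuous loop: the double-bond atoms are sp², each contributing one p electron; the carbocation has an empty p orbital. The ring is fully conjugated.
Adding the contributions, 3 × 2 = 6 from the double-bond units + 0 from the CH(+) atom = 6.
Since 6 = 4·1 + 2, the ring meets the 4n+2 criterion.
This is the tropylium cation.

Aromatic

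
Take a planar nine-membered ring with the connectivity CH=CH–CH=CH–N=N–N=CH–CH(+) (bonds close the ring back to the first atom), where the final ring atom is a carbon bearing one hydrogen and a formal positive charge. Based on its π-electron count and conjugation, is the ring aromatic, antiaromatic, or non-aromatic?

Check conjugation: each doubly-bonded ring atom is sp² with one p-orbital electron; the doubly-bonded nitrogens are pyridine-type — their lone pairs lie in the ring plane, leaving one electron in the p orbital; the carbocation has an empty p orbital — every position has a p orbital, so the cyclic π system is continuous.
π-electron count: 4 × 2 = 8 from the double-bond units + 0 from the CH(+) atom = 8.
With 8 = 4·2 π electrons, Hückel's rule classifies the planar ring as antiaromatic.

Antiaromatic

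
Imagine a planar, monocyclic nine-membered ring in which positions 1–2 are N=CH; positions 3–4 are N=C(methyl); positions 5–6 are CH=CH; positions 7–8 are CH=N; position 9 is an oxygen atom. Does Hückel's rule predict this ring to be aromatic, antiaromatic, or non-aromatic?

Aromatic

Every ring atom contributes a p orbital perpendicular to the ring (each doubly-bonded ring atom is sp² with one p-orbital electron; each =N– nitrogen is pyridine-type (lone pair in the sp² plane, one electron in the p orbital); the oxygen donates one lone pair from its p orbital), so the π system is cyclic and fully conjugated.
Counting π electrons: 4 × 2 = 8 from the double-bond units + 2 from the O atom = 10.
That gives a 4n+2 count (10, n = 2).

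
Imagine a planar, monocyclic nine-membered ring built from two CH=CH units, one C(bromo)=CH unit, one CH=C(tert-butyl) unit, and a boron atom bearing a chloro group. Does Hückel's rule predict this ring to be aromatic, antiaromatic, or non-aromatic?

Every ring atom contributes a p orbital perpendicular to the ring (every atom in a ring double bond is sp² and brings one electron to the p orbital; the boron has an empty p orbital), so the π system is cyclic and fully conjugated.
Tallying contributions gives 4 × 2 = 8 from the double-bond units + 0 from the B(chloro) atom = 8.
A 4n π count (8, n = 2) in a planar conjugated ring means antiaromatic.

Antiaromatic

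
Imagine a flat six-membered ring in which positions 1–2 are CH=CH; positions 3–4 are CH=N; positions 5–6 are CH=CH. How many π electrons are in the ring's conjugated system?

Every ring atom contributes a p orbital perpendicular to the ring (each doubly-bonded ring atom is sp² with one p-orbital electron; each =N– nitrogen is pyridine-type (lone pair in the sp² plane, one electron in the p orbital)), so the π system is cyclic and fully conjugated.
π-electron count: 3 × 2 = 6 from the 3 double-bond units.

6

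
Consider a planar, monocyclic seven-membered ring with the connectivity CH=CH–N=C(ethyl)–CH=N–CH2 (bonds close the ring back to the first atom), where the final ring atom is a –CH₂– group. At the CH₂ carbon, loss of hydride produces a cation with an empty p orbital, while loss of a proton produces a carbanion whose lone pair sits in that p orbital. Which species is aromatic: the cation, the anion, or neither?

In both ions every ring atom is sp² and contributes a p orbital, so both rings are fully conjugated.
Cation: 3 × 2 + 0 = 6 π electrons → 4(1)+2, aromatic.
Anion: 3 × 2 + 2 = 8 π electrons → 4(2), antiaromatic.

The cation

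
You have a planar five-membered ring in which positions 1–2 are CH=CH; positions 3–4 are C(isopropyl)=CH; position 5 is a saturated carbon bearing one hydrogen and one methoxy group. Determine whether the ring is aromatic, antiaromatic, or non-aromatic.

The CH(methoxy) carbon is saturated: that saturated carbon is sp³ and has no p orbital in the ring π system. Conjugation is not continuous around the ring.
Without a continuous loop of overlapping p orbitals the Hückel electron count never comes into play.

Non-aromatic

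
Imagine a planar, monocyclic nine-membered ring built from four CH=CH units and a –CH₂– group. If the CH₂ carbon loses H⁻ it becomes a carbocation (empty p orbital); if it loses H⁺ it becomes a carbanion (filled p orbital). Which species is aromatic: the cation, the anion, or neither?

The anion

In either ion the ring is fully conjugated: every atom, including the new sp² carbon, supplies a p orbital.
Cation: 4 × 2 + 0 = 8 π electrons → 4(2), antiaromatic.
Anion: 4 × 2 + 2 = 10 π electrons → 4(2)+2, aromatic.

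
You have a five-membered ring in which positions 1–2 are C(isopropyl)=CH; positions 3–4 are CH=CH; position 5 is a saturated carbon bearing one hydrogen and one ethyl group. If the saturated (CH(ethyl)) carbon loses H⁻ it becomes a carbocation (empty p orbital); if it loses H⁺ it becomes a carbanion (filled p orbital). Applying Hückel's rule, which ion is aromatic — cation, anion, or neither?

The anion

In both ions every ring atom is sp² and contributes a p orbital, so both rings are fully conjugated.
Cation: 2 × 2 + 0 = 4 π electrons → 4(1), antiaromatic.
Anion: 2 × 2 + 2 = 6 π electrons → 4(1)+2, aromatic.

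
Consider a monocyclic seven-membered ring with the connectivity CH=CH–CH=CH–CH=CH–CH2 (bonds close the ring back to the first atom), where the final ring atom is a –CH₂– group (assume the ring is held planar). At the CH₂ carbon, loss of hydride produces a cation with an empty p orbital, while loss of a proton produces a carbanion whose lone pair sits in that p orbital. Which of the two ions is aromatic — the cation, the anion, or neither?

In either ion the ring is fully conjugated: every atom, including the new sp² carbon, supplies a p orbital.
Cation: 3 × 2 + 0 = 6 π electrons → 4(1)+2, aromatic.
Anion: 3 × 2 + 2 = 8 π electrons → 4(2), antiaromatic.

The cation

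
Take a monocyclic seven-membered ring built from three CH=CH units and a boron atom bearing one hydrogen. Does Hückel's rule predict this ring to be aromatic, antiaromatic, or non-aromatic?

Every ring atom contributes a p orbital perpendicular to the ring (the double-bond atoms are sp², each contributing one p electron; the boron has an empty p orbital), so the π system is cyclic and fully conjugated.
Adding the contributions, 3 × 2 = 6 from the double-bond units + 0 from the BH atom = 6.
That gives a 4n+2 count (6, n = 1).

Aromatic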